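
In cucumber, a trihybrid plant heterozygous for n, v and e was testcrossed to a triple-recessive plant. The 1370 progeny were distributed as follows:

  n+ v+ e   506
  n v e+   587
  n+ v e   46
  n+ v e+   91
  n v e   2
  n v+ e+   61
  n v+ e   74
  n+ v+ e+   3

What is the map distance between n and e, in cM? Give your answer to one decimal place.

The two most frequent reciprocal classes, n+ v+ e and n v e+, are the parental types, so the F1 was n+ v+ e / n v e+.
The two rarest classes, n+ v+ e+ and n v e, are the double crossovers. Comparing them with the parentals, only the e allele has switched, so e is the middle locus and the order is v – e – n.
Crossovers in the e–n interval produce the single-crossover classes n v+ e and n+ v e+ (74 + 91 = 165) plus the double crossovers (5).
RF(e–n) = (165 + 5) / 1370 = 170/1370 = 0.1241 → 12.4 cM.

12.4 cM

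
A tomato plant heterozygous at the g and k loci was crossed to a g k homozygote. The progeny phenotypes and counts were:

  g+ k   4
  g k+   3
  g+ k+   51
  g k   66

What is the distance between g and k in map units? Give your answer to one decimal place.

5.6 map units

The two most frequent classes, g+ k+ (51) and g k (66), are the parental types, so the F1 was g+ k+ / g k.
The recombinant classes are g+ k and g k+: 4 + 3 = 7.
Recombination frequency = 7/124 = 0.0565 ≈ 5.6%, i.e. 5.6 map units.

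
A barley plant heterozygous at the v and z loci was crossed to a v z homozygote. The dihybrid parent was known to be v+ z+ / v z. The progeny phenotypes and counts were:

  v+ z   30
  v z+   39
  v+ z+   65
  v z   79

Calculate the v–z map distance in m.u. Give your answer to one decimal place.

The recombinant classes are v+ z and v z+: 30 + 39 = 69.
Recombination frequency = 69/213 = 0.3239 ≈ 32.4%, i.e. 32.4 m.u.

32.4 m.u.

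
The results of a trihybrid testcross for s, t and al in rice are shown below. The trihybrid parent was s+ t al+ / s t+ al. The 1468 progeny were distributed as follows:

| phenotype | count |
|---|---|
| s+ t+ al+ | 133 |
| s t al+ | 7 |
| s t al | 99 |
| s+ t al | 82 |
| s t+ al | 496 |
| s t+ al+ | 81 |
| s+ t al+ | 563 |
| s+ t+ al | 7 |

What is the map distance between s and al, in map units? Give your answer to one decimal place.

12.1 map units

The two rarest classes, s t al+ and s+ t+ al, are the double crossovers. Comparing them with the parentals, only the s allele has switched, so s is the middle locus and the order is al – s – t.
Crossovers in the al–s interval produce the single-crossover classes s+ t al and s t+ al+ (82 + 81 = 163) plus the double crossovers (14).
RF(al–s) = (163 + 14) / 1468 = 177/1468 = 0.1206 → 12.1 map units.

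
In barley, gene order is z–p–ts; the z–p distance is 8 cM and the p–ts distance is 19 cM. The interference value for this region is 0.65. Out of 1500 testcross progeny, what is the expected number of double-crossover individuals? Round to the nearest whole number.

8

Map distances give recombination frequencies of 0.080 and 0.190 for the two intervals.
With interference 0.65 (so coincidence = 0.35), expected double-crossover frequency = 0.080 × 0.190 × 0.35 = 0.00532.
Expected number = 0.00532 × 1500 = 7.98 ≈ 8.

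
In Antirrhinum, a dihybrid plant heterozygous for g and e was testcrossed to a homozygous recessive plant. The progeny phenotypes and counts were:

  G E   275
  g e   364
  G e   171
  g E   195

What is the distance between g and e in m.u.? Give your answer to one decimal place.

36.4 m.u.

The two most frequent classes, G E (275) and g e (364), are the parental types, so the F1 was G E / g e.
The recombinant classes are G e and g E: 171 + 195 = 366.
Recombination frequency = 366/1005 = 0.3642 ≈ 36.4%, i.e. 36.4 m.u.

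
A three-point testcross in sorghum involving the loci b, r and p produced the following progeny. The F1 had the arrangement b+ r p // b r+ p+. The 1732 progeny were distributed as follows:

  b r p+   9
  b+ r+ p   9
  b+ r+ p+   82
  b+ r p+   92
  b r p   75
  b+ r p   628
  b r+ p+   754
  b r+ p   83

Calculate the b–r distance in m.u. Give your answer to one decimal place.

The two rarest classes, b+ r+ p and b r p+, are the double crossovers. Comparing them with the parentals, only the r allele has switched, so r is the middle locus and the order is p – r – b.
Crossovers in the r–b interval produce the single-crossover classes b r p and b+ r+ p+ (75 + 82 = 157) plus the double crossovers (18).
RF(r–b) = (157 + 18) / 1732 = 175/1732 = 0.1010 → 10.1 m.u.

10.1 m.u.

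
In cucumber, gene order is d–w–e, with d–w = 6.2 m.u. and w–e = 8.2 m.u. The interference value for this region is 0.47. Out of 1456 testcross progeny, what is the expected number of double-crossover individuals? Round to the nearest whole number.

Map distances give recombination frequencies of 0.062 and 0.082 for the two intervals.
With interference 0.47 (so coincidence = 0.53), expected double-crossover frequency = 0.062 × 0.082 × 0.53 = 0.00269.
Expected number = 0.00269 × 1456 = 3.92 ≈ 4.

4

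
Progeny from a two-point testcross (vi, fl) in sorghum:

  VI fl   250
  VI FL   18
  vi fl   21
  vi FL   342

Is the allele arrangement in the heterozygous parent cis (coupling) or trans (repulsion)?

trans

The two most frequent classes are VI fl (250) and vi FL (342); these are the parental (non-recombinant) types.
So the F1 carried VI fl on one chromosome and vi FL on the other — the recessive alleles are on opposite chromosomes (trans / repulsion).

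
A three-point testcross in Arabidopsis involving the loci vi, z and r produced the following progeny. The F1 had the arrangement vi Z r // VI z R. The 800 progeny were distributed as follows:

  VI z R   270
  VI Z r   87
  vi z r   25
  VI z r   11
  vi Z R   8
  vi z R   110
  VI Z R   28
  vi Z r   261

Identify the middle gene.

r

The two rarest classes, vi Z R and VI z r, are the double crossovers. Comparing them with the parentals, only the r allele has switched, so r is the middle locus and the order is z – r – vi.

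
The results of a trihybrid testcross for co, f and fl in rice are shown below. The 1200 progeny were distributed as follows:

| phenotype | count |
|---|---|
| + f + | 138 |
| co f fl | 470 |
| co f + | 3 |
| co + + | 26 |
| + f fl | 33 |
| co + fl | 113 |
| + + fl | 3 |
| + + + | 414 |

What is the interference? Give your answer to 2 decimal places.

0.57

The two most frequent reciprocal classes, + + + and co f fl, are the parental types, so the F1 was + + + / co f fl.
The two rarest classes, + + fl and co f +, are the double crossovers. Comparing them with the parentals, only the fl allele has switched, so fl is the middle locus and the order is f – fl – co.
f–fl: (251 + 6)/1200 = 0.2142; fl–co: (59 + 6)/1200 = 0.0542.
Expected DCO frequency = 0.2142 × 0.0542 ≈ 0.01161; observed = 6/1200 ≈ 0.00500.
Coefficient of coincidence = 0.00500/0.01161 ≈ 0.43; interference = 1 − 0.43 = 0.57.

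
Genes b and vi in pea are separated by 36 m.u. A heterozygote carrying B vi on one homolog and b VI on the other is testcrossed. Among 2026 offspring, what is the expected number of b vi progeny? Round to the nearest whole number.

365

A map distance of 36 m.u. corresponds to a recombination frequency of 0.360.
The F1 is B vi / b VI, so b vi is a recombinant gamete class with expected frequency r/2 = 0.360/2 = 0.1800.
Expected number = 0.1800 × 2026 = 364.68 ≈ 365.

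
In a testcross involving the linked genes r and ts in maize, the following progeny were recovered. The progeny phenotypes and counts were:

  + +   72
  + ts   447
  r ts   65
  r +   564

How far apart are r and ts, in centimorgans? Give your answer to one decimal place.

The two most frequent classes, + ts (447) and r + (564), are the parental types, so the F1 was + ts / r +.
The recombinant classes are + + and r ts: 72 + 65 = 137.
Recombination frequency = 137/1148 = 0.1193 ≈ 11.9%, i.e. 11.9 centimorgans.

11.9 centimorgans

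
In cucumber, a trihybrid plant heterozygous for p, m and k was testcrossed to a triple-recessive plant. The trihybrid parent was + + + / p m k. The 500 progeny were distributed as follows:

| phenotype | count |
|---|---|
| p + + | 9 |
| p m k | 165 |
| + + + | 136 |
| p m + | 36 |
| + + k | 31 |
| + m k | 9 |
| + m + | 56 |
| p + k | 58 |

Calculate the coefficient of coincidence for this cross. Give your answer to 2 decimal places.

The two rarest classes, p + + and + m k, are the double crossovers. Comparing them with the parentals, only the p allele has switched, so p is the middle locus and the order is k – p – m.
k–p: (67 + 18)/500 = 0.1700; p–m: (114 + 18)/500 = 0.2640.
Expected DCO frequency = 0.1700 × 0.2640 ≈ 0.04488; observed = 18/500 ≈ 0.03600.
Coefficient of coincidence = 0.03600/0.04488 ≈ 0.80.

0.80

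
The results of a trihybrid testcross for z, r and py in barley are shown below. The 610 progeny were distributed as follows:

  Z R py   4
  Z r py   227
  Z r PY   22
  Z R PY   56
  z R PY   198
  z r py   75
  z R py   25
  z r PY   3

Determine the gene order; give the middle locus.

The two most frequent reciprocal classes, z R PY and Z r py, are the parental types, so the F1 was z R PY / Z r py.
The two rarest classes, z r PY and Z R py, are the double crossovers. Comparing them with the parentals, only the r allele has switched, so r is the middle locus and the order is py – r – z.

r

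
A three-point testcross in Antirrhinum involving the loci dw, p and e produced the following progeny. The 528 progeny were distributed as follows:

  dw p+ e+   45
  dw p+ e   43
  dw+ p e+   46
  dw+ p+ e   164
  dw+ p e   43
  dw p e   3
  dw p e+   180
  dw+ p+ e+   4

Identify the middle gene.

e

The two most frequent reciprocal classes, dw p e+ and dw+ p+ e, are the parental types, so the F1 was dw p e+ / dw+ p+ e.
The two rarest classes, dw p e and dw+ p+ e+, are the double crossovers. Comparing them with the parentals, only the e allele has switched, so e is the middle locus and the order is p – e – dw.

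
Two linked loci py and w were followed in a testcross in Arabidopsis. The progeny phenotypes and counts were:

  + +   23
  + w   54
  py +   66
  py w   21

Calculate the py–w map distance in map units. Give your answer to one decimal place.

26.8 map units

The two most frequent classes, + w (54) and py + (66), are the parental types, so the F1 was + w / py +.
The recombinant classes are + + and py w: 23 + 21 = 44.
Recombination frequency = 44/164 = 0.2683 ≈ 26.8%, i.e. 26.8 map units.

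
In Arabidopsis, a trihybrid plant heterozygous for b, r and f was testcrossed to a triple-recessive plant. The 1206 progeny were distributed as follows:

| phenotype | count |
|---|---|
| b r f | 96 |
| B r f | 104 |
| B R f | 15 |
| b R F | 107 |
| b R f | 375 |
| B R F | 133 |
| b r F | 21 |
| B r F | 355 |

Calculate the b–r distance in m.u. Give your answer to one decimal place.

22.0 m.u.

The two most frequent reciprocal classes, B r F and b R f, are the parental types, so the F1 was B r F / b R f.
The two rarest classes, b r F and B R f, are the double crossovers. Comparing them with the parentals, only the b allele has switched, so b is the middle locus and the order is f – b – r.
Crossovers in the b–r interval produce the single-crossover classes B R F and b r f (133 + 96 = 229) plus the double crossovers (36).
RF(b–r) = (229 + 36) / 1206 = 265/1206 = 0.2197 → 22.0 m.u.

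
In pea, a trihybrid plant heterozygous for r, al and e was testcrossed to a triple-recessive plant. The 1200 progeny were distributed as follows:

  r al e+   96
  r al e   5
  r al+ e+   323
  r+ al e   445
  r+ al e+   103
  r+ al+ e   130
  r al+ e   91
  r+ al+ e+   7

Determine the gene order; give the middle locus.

r

The two most frequent reciprocal classes, r+ al e and r al+ e+, are the parental types, so the F1 was r+ al e / r al+ e+.
The two rarest classes, r al e and r+ al+ e+, are the double crossovers. Comparing them with the parentals, only the r allele has switched, so r is the middle locus and the order is e – r – al.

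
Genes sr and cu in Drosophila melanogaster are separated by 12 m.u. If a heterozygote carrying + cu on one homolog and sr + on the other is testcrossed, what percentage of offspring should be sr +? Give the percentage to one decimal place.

44.0%

A map distance of 12 m.u. corresponds to a recombination frequency of 0.120.
The F1 is + cu / sr +, so sr + is a parental gamete class with expected frequency (1 − r)/2 = 0.880/2 = 0.4400.
That is 0.4400 = 44.0% of the progeny.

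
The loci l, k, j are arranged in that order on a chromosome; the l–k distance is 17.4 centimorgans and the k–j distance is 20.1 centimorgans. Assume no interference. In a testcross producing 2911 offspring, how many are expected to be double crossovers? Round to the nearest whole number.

102

Map distances give recombination frequencies of 0.174 and 0.201 for the two intervals.
With no interference, expected double-crossover frequency = 0.174 × 0.201 = 0.03497.
Expected number = 0.03497 × 2911 = 101.81 ≈ 102.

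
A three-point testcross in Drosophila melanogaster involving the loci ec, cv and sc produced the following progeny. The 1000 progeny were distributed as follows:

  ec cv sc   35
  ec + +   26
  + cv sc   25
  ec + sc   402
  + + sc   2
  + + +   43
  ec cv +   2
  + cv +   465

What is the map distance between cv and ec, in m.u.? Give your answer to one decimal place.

The two most frequent reciprocal classes, ec + sc and + cv +, are the parental types, so the F1 was ec + sc / + cv +.
The two rarest classes, + + sc and ec cv +, are the double crossovers. Comparing them with the parentals, only the ec allele has switched, so ec is the middle locus and the order is sc – ec – cv.
Crossovers in the ec–cv interval produce the single-crossover classes ec cv sc and + + + (35 + 43 = 78) plus the double crossovers (4).
RF(ec–cv) = (78 + 4) / 1000 = 82/1000 = 0.0820 → 8.2 m.u.

8.2 m.u.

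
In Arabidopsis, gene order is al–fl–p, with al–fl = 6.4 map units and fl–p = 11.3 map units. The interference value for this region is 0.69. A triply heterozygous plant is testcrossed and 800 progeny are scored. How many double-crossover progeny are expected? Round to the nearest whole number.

2

Map distances give recombination frequencies of 0.064 and 0.113 for the two intervals.
With interference 0.69 (so coincidence = 0.31), expected double-crossover frequency = 0.064 × 0.113 × 0.31 = 0.00224.
Expected number = 0.00224 × 800 = 1.79 ≈ 2.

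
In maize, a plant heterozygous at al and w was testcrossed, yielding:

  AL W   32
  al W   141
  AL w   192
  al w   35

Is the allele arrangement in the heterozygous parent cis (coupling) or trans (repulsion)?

trans

The two most frequent classes are AL w (192) and al W (141); these are the parental (non-recombinant) types.
So the F1 carried AL w on one chromosome and al W on the other — the recessive alleles are on opposite chromosomes (trans / repulsion).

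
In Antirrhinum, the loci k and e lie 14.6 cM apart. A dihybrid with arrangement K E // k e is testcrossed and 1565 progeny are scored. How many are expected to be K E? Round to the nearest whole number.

668

A map distance of 14.6 cM corresponds to a recombination frequency of 0.146.
The F1 is K E / k e, so K E is a parental gamete class with expected frequency (1 − r)/2 = 0.854/2 = 0.4270.
Expected number = 0.4270 × 1565 = 668.25 ≈ 668.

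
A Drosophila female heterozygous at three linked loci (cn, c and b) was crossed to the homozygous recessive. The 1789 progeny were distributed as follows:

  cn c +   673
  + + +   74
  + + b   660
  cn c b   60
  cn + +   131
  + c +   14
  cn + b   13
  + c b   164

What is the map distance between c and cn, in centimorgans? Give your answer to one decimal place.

The two most frequent reciprocal classes, + + b and cn c +, are the parental types, so the F1 was + + b / cn c +.
The two rarest classes, cn + b and + c +, are the double crossovers. Comparing them with the parentals, only the cn allele has switched, so cn is the middle locus and the order is c – cn – b.
Crossovers in the c–cn interval produce the single-crossover classes + c b and cn + + (164 + 131 = 295) plus the double crossovers (27).
RF(c–cn) = (295 + 27) / 1789 = 322/1789 = 0.1800 → 18.0 centimorgans.

18.0 centimorgans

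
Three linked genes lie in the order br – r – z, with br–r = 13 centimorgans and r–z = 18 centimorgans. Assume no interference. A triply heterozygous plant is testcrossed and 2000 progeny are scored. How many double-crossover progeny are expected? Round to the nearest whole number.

Map distances give recombination frequencies of 0.130 and 0.180 for the two intervals.
With no interference, expected double-crossover frequency = 0.130 × 0.180 = 0.02340.
Expected number = 0.02340 × 2000 = 46.80 ≈ 47.

47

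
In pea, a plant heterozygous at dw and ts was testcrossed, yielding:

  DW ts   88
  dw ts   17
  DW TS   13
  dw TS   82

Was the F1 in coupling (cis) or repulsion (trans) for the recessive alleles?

The two most frequent classes are DW ts (88) and dw TS (82); these are the parental (non-recombinant) types.
So the F1 carried DW ts on one chromosome and dw TS on the other — the recessive alleles are on opposite chromosomes (trans / repulsion).

trans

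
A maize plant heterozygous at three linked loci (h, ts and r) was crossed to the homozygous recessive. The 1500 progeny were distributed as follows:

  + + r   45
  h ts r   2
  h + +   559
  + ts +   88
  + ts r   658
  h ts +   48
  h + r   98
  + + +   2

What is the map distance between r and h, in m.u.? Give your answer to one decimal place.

12.7 m.u.

The two most frequent reciprocal classes, + ts r and h + +, are the parental types, so the F1 was + ts r / h + +.
The two rarest classes, h ts r and + + +, are the double crossovers. Comparing them with the parentals, only the h allele has switched, so h is the middle locus and the order is ts – h – r.
Crossovers in the h–r interval produce the single-crossover classes + ts + and h + r (88 + 98 = 186) plus the double crossovers (4).
RF(h–r) = (186 + 4) / 1500 = 190/1500 = 0.1267 → 12.7 m.u.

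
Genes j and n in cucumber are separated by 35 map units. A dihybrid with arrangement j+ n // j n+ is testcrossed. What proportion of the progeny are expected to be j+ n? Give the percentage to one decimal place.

A map distance of 35 map units corresponds to a recombination frequency of 0.350.
The F1 is j+ n / j n+, so j+ n is a parental gamete class with expected frequency (1 − r)/2 = 0.650/2 = 0.3250.
That is 0.3250 = 32.5% of the progeny.

32.5%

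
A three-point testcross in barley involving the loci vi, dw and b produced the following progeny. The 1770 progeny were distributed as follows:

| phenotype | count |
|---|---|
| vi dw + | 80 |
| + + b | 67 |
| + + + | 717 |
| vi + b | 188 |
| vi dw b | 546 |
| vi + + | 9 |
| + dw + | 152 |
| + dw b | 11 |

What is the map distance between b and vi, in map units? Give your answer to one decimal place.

9.4 map units

The two most frequent reciprocal classes, vi dw b and + + +, are the parental types, so the F1 was vi dw b / + + +.
The two rarest classes, + dw b and vi + +, are the double crossovers. Comparing them with the parentals, only the vi allele has switched, so vi is the middle locus and the order is b – vi – dw.
Crossovers in the b–vi interval produce the single-crossover classes vi dw + and + + b (80 + 67 = 147) plus the double crossovers (20).
RF(b–vi) = (147 + 20) / 1770 = 167/1770 = 0.0944 → 9.4 map units.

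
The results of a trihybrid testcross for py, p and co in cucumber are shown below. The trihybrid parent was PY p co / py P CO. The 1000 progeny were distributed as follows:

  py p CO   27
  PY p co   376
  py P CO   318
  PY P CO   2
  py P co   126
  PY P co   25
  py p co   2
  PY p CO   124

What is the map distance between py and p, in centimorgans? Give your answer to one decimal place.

5.6 centimorgans

The two rarest classes, py p co and PY P CO, are the double crossovers. Comparing them with the parentals, only the py allele has switched, so py is the middle locus and the order is co – py – p.
Crossovers in the py–p interval produce the single-crossover classes PY P co and py p CO (25 + 27 = 52) plus the double crossovers (4).
RF(py–p) = (52 + 4) / 1000 = 56/1000 = 0.0560 → 5.6 centimorgans.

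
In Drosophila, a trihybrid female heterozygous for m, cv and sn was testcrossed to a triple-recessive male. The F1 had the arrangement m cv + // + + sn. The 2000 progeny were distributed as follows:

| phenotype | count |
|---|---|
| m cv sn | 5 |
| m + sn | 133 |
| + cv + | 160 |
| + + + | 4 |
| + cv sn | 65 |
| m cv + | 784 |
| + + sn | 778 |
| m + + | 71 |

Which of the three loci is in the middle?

sn

The two rarest classes, m cv sn and + + +, are the double crossovers. Comparing them with the parentals, only the sn allele has switched, so sn is the middle locus and the order is cv – sn – m.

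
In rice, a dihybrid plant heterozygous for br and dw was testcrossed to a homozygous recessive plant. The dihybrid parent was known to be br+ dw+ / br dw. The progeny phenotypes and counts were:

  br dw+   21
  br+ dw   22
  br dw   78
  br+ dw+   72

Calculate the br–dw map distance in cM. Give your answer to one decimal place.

22.3 cM

The recombinant classes are br+ dw and br dw+: 22 + 21 = 43.
Recombination frequency = 43/193 = 0.2228 ≈ 22.3%, i.e. 22.3 cM.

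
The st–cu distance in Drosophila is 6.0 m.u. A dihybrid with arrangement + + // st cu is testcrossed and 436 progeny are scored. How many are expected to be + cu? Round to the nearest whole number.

A map distance of 6.0 m.u. corresponds to a recombination frequency of 0.060.
The F1 is + + / st cu, so + cu is a recombinant gamete class with expected frequency r/2 = 0.060/2 = 0.0300.
Expected number = 0.0300 × 436 = 13.08 ≈ 13.

13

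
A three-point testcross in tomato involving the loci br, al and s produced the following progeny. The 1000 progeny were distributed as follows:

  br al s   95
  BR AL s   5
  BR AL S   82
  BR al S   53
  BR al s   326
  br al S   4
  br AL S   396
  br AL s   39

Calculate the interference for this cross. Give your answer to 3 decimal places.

0.521

The two most frequent reciprocal classes, br AL S and BR al s, are the parental types, so the F1 was br AL S / BR al s.
The two rarest classes, br al S and BR AL s, are the double crossovers. Comparing them with the parentals, only the al allele has switched, so al is the middle locus and the order is br – al – s.
br–al: (177 + 9)/1000 = 0.1860; al–s: (92 + 9)/1000 = 0.1010.
Expected DCO frequency = 0.1860 × 0.1010 ≈ 0.01879; observed = 9/1000 ≈ 0.00900.
Coefficient of coincidence = 0.00900/0.01879 ≈ 0.479; interference = 1 − 0.479 = 0.521.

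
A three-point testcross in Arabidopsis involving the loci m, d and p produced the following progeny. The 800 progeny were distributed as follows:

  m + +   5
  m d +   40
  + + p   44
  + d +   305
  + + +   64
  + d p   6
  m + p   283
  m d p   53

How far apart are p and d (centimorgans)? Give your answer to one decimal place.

The two most frequent reciprocal classes, m + p and + d +, are the parental types, so the F1 was m + p / + d +.
The two rarest classes, m + + and + d p, are the double crossovers. Comparing them with the parentals, only the p allele has switched, so p is the middle locus and the order is d – p – m.
Crossovers in the d–p interval produce the single-crossover classes m d p and + + + (53 + 64 = 117) plus the double crossovers (11).
RF(d–p) = (117 + 11) / 800 = 128/800 = 0.1600 → 16.0 centimorgans.

16.0 centimorgans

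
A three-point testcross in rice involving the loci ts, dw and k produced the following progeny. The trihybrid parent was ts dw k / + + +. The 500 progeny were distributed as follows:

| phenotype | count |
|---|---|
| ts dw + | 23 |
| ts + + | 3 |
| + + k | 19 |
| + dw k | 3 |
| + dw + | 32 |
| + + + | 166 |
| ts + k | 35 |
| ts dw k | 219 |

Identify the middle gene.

The two rarest classes, + dw k and ts + +, are the double crossovers. Comparing them with the parentals, only the ts allele has switched, so ts is the middle locus and the order is dw – ts – k.

ts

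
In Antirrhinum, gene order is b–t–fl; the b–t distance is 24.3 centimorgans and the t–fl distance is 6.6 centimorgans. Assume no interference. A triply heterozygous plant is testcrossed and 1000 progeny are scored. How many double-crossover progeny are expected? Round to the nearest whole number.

16

Map distances give recombination frequencies of 0.243 and 0.066 for the two intervals.
With no interference, expected double-crossover frequency = 0.243 × 0.066 = 0.01604.
Expected number = 0.01604 × 1000 = 16.04 ≈ 16.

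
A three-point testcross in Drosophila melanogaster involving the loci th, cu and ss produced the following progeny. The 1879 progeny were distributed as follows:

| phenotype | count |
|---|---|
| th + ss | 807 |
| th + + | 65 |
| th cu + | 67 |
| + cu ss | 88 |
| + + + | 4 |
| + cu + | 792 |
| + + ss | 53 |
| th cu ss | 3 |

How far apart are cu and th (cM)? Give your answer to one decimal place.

6.8 cM

The two most frequent reciprocal classes, + cu + and th + ss, are the parental types, so the F1 was + cu + / th + ss.
The two rarest classes, + + + and th cu ss, are the double crossovers. Comparing them with the parentals, only the cu allele has switched, so cu is the middle locus and the order is th – cu – ss.
Crossovers in the th–cu interval produce the single-crossover classes th cu + and + + ss (67 + 53 = 120) plus the double crossovers (7).
RF(th–cu) = (120 + 7) / 1879 = 127/1879 = 0.0676 → 6.8 cM.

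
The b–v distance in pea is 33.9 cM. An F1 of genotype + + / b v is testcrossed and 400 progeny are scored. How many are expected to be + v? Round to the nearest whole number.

68

A map distance of 33.9 cM corresponds to a recombination frequency of 0.339.
The F1 is + + / b v, so + v is a recombinant gamete class with expected frequency r/2 = 0.339/2 = 0.1695.
Expected number = 0.1695 × 400 = 67.80 ≈ 68.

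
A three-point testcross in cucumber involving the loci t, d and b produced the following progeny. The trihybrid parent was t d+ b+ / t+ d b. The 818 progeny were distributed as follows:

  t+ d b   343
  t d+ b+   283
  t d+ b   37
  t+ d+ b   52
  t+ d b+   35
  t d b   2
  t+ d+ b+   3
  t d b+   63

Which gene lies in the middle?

t

The two rarest classes, t+ d+ b+ and t d b, are the double crossovers. Comparing them with the parentals, only the t allele has switched, so t is the middle locus and the order is b – t – d.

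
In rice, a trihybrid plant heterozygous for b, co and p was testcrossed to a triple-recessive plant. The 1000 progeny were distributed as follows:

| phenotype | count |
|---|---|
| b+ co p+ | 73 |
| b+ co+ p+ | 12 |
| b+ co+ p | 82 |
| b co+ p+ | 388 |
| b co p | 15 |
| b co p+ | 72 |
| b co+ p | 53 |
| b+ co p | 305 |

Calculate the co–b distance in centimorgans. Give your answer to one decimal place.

18.1 centimorgans

The two most frequent reciprocal classes, b co+ p+ and b+ co p, are the parental types, so the F1 was b co+ p+ / b+ co p.
The two rarest classes, b+ co+ p+ and b co p, are the double crossovers. Comparing them with the parentals, only the b allele has switched, so b is the middle locus and the order is p – b – co.
Crossovers in the b–co interval produce the single-crossover classes b co p+ and b+ co+ p (72 + 82 = 154) plus the double crossovers (27).
RF(b–co) = (154 + 27) / 1000 = 181/1000 = 0.1810 → 18.1 centimorgans.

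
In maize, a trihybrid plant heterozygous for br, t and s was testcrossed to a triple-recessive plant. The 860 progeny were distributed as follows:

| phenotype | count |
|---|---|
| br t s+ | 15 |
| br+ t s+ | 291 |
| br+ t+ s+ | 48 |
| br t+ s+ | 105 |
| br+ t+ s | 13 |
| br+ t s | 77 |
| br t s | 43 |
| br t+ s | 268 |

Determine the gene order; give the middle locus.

The two most frequent reciprocal classes, br+ t s+ and br t+ s, are the parental types, so the F1 was br+ t s+ / br t+ s.
The two rarest classes, br t s+ and br+ t+ s, are the double crossovers. Comparing them with the parentals, only the br allele has switched, so br is the middle locus and the order is t – br – s.

br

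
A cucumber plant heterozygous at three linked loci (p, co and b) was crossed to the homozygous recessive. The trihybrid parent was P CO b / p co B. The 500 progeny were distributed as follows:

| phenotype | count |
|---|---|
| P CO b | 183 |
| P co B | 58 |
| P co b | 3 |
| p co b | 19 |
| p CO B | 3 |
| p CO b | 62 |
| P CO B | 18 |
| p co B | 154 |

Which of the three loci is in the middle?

The two rarest classes, P co b and p CO B, are the double crossovers. Comparing them with the parentals, only the co allele has switched, so co is the middle locus and the order is b – co – p.

co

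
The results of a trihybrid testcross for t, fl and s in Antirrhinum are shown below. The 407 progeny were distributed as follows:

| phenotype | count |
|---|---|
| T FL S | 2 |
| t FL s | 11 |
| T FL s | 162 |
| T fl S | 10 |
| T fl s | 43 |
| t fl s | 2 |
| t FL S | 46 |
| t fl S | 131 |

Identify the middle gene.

s

The two most frequent reciprocal classes, t fl S and T FL s, are the parental types, so the F1 was t fl S / T FL s.
The two rarest classes, t fl s and T FL S, are the double crossovers. Comparing them with the parentals, only the s allele has switched, so s is the middle locus and the order is t – s – fl.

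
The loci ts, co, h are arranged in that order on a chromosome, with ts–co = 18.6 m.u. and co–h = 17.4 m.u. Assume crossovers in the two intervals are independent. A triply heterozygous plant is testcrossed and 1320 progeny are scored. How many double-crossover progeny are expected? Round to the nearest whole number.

43

Map distances give recombination frequencies of 0.186 and 0.174 for the two intervals.
With no interference, expected double-crossover frequency = 0.186 × 0.174 = 0.03236.
Expected number = 0.03236 × 1320 = 42.72 ≈ 43.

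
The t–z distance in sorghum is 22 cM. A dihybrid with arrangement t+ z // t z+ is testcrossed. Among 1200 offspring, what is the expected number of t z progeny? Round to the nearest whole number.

A map distance of 22 cM corresponds to a recombination frequency of 0.220.
The F1 is t+ z / t z+, so t z is a recombinant gamete class with expected frequency r/2 = 0.220/2 = 0.1100.
Expected number = 0.1100 × 1200 = 132.00 ≈ 132.

132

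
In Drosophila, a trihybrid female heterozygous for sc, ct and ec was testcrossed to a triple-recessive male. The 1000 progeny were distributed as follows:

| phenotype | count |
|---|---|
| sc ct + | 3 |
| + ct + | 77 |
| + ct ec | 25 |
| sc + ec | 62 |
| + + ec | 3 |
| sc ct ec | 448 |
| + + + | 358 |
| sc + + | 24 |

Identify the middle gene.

ec

The two most frequent reciprocal classes, + + + and sc ct ec, are the parental types, so the F1 was + + + / sc ct ec.
The two rarest classes, + + ec and sc ct +, are the double crossovers. Comparing them with the parentals, only the ec allele has switched, so ec is the middle locus and the order is ct – ec – sc.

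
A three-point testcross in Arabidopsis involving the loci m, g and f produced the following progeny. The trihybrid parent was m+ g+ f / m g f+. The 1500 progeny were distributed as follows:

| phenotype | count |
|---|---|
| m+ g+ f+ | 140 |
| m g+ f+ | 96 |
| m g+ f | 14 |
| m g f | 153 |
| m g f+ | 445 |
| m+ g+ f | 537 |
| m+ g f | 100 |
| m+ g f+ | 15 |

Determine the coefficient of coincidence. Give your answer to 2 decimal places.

The two rarest classes, m g+ f and m+ g f+, are the double crossovers. Comparing them with the parentals, only the m allele has switched, so m is the middle locus and the order is f – m – g.
f–m: (293 + 29)/1500 = 0.2147; m–g: (196 + 29)/1500 = 0.1500.
Expected DCO frequency = 0.2147 × 0.1500 ≈ 0.03220; observed = 29/1500 ≈ 0.01933.
Coefficient of coincidence = 0.01933/0.03220 ≈ 0.60.

0.60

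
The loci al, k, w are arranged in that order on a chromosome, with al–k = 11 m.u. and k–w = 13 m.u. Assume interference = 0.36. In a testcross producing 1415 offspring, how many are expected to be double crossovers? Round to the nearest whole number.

13

Map distances give recombination frequencies of 0.110 and 0.130 for the two intervals.
With interference 0.36 (so coincidence = 0.64), expected double-crossover frequency = 0.110 × 0.130 × 0.64 = 0.00915.
Expected number = 0.00915 × 1415 = 12.95 ≈ 13.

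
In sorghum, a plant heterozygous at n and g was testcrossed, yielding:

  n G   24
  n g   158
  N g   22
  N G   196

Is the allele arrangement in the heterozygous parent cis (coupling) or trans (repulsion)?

The two most frequent classes are N G (196) and n g (158); these are the parental (non-recombinant) types.
So the F1 carried N G on one chromosome and n g on the other — the recessive alleles are on the same chromosome (cis / coupling).

cis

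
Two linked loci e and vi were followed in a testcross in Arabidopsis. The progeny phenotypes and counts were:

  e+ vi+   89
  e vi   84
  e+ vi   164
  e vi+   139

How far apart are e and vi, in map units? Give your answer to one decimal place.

The two most frequent classes, e+ vi (164) and e vi+ (139), are the parental types, so the F1 was e+ vi / e vi+.
The recombinant classes are e+ vi+ and e vi: 89 + 84 = 173.
Recombination frequency = 173/476 = 0.3634 ≈ 36.3%, i.e. 36.3 map units.

36.3 map units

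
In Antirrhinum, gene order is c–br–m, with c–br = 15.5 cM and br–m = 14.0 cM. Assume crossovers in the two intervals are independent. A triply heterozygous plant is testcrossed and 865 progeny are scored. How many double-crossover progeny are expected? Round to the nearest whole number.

19

Map distances give recombination frequencies of 0.155 and 0.140 for the two intervals.
With no interference, expected double-crossover frequency = 0.155 × 0.140 = 0.02170.
Expected number = 0.02170 × 865 = 18.77 ≈ 19.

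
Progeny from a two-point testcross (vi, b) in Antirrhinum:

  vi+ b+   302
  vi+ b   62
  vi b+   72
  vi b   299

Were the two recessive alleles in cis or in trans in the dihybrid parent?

The two most frequent classes are vi+ b+ (302) and vi b (299); these are the parental (non-recombinant) types.
So the F1 carried vi+ b+ on one chromosome and vi b on the other — the recessive alleles are on the same chromosome (cis / coupling).

cis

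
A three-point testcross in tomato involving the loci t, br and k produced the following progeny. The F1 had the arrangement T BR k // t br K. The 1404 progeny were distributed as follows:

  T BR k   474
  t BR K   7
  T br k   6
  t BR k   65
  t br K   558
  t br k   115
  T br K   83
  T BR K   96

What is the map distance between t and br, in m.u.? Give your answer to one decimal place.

11.5 m.u.

The two rarest classes, T br k and t BR K, are the double crossovers. Comparing them with the parentals, only the br allele has switched, so br is the middle locus and the order is k – br – t.
Crossovers in the br–t interval produce the single-crossover classes t BR k and T br K (65 + 83 = 148) plus the double crossovers (13).
RF(br–t) = (148 + 13) / 1404 = 161/1404 = 0.1147 → 11.5 m.u.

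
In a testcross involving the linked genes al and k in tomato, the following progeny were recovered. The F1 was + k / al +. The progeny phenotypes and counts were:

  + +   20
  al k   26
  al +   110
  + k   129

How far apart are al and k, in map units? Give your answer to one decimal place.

The recombinant classes are + + and al k: 20 + 26 = 46.
Recombination frequency = 46/285 = 0.1614 ≈ 16.1%, i.e. 16.1 map units.

16.1 map units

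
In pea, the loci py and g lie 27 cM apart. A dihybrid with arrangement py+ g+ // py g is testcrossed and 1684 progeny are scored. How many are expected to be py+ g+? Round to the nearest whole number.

A map distance of 27 cM corresponds to a recombination frequency of 0.270.
The F1 is py+ g+ / py g, so py+ g+ is a parental gamete class with expected frequency (1 − r)/2 = 0.730/2 = 0.3650.
Expected number = 0.3650 × 1684 = 614.66 ≈ 615.

615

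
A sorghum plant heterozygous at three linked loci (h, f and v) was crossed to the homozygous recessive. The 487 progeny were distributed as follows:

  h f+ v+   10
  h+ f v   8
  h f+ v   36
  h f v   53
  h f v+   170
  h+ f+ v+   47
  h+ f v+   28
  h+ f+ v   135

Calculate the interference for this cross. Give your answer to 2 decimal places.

The two most frequent reciprocal classes, h f v+ and h+ f+ v, are the parental types, so the F1 was h f v+ / h+ f+ v.
The two rarest classes, h f+ v+ and h+ f v, are the double crossovers. Comparing them with the parentals, only the f allele has switched, so f is the middle locus and the order is v – f – h.
v–f: (100 + 18)/487 = 0.2423; f–h: (64 + 18)/487 = 0.1684.
Expected DCO frequency = 0.2423 × 0.1684 ≈ 0.04080; observed = 18/487 ≈ 0.03696.
Coefficient of coincidence = 0.03696/0.04080 ≈ 0.91; interference = 1 − 0.91 = 0.09.

0.09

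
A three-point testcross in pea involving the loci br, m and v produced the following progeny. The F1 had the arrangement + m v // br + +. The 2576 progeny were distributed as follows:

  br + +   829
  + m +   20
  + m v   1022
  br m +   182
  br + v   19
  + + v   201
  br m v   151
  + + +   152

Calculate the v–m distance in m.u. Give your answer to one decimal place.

The two rarest classes, + m + and br + v, are the double crossovers. Comparing them with the parentals, only the v allele has switched, so v is the middle locus and the order is m – v – br.
Crossovers in the m–v interval produce the single-crossover classes + + v and br m + (201 + 182 = 383) plus the double crossovers (39).
RF(m–v) = (383 + 39) / 2576 = 422/2576 = 0.1638 → 16.4 m.u.

16.4 m.u.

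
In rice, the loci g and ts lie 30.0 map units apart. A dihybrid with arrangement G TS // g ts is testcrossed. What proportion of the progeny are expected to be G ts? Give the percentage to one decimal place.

A map distance of 30.0 map units corresponds to a recombination frequency of 0.300.
The F1 is G TS / g ts, so G ts is a recombinant gamete class with expected frequency r/2 = 0.300/2 = 0.1500.
That is 0.1500 = 15.0% of the progeny.

15.0%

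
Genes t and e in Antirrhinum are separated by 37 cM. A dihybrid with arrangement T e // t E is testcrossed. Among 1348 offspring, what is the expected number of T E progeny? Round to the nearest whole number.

249

A map distance of 37 cM corresponds to a recombination frequency of 0.370.
The F1 is T e / t E, so T E is a recombinant gamete class with expected frequency r/2 = 0.370/2 = 0.1850.
Expected number = 0.1850 × 1348 = 249.38 ≈ 249.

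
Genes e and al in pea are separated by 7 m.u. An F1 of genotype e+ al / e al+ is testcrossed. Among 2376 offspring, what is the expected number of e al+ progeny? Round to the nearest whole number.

A map distance of 7 m.u. corresponds to a recombination frequency of 0.070.
The F1 is e+ al / e al+, so e al+ is a parental gamete class with expected frequency (1 − r)/2 = 0.930/2 = 0.4650.
Expected number = 0.4650 × 2376 = 1104.84 ≈ 1105.

1105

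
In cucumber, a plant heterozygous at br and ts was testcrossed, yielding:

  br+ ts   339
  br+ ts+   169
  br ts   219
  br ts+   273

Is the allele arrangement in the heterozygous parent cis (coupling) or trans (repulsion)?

The two most frequent classes are br+ ts (339) and br ts+ (273); these are the parental (non-recombinant) types.
So the F1 carried br+ ts on one chromosome and br ts+ on the other — the recessive alleles are on opposite chromosomes (trans / repulsion).

trans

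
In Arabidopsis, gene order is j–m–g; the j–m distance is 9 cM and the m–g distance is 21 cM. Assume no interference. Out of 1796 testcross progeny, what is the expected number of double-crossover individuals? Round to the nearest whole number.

34

Map distances give recombination frequencies of 0.090 and 0.210 for the two intervals.
With no interference, expected double-crossover frequency = 0.090 × 0.210 = 0.01890.
Expected number = 0.01890 × 1796 = 33.94 ≈ 34.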